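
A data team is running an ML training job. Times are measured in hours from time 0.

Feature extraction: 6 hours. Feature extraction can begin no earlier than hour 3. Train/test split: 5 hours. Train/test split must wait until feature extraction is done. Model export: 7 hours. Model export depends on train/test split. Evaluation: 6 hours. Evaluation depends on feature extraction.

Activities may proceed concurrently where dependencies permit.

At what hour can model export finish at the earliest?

After its own release at hour 3, feature extraction can start at hour 3 and finishes at hour 9.
Train/test split cannot begin until feature extraction (finishes hour 9). It runs from hour 9 to 9 + 5 = hour 14.
Model export cannot begin until train/test split (finishes hour 14). It runs from hour 14 to 14 + 7 = hour 21.

21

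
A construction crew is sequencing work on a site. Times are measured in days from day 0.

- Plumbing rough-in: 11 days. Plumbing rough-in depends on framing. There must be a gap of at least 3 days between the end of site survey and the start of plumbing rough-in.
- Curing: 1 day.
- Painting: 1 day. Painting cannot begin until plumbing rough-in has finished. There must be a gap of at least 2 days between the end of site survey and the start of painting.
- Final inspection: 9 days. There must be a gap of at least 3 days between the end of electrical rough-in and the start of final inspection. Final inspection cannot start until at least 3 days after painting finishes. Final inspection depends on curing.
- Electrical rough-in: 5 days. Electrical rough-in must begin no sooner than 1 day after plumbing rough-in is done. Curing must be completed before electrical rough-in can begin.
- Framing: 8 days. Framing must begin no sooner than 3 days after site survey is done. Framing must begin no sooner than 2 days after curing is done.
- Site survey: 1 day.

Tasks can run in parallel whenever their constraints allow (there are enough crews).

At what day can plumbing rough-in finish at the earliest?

Nothing blocks curing, so it runs from day 0 to day 1.
Site survey has no prerequisites, so it starts at day 0 and finishes at day 1.
Framing needs all of site survey (finishes day 1, plus 3-day gap → day 4); curing (finishes day 1, plus 2-day gap → day 3). That puts its earliest start at day 4; it finishes at 4 + 8 = day 12.
For plumbing rough-in: framing (finishes day 12); site survey (finishes day 1, plus 3-day gap → day 4). Taking the maximum gives a start of day 12, and it finishes at 12 + 11 = day 23.

23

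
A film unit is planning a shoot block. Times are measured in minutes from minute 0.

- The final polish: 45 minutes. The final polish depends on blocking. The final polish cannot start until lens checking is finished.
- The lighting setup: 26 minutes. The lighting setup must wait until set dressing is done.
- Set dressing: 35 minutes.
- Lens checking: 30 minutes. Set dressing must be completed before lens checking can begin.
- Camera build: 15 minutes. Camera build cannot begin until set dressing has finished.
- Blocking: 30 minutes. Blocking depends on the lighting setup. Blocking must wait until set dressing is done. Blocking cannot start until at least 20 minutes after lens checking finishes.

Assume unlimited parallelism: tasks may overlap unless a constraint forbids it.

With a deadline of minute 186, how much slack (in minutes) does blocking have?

Set dressing has no prerequisites, so it starts at minute 0 and finishes at minute 35.
Lens checking waits on set dressing (finishes minute 35), so it starts at minute 35 and finishes at 35 + 30 = minute 65.
The lighting setup waits on set dressing (finishes minute 35), so it starts at minute 35 and finishes at 35 + 26 = minute 61.
Blocking has to wait for the lighting setup (finishes minute 61); set dressing (finishes minute 35); lens checking (finishes minute 65, plus 20-minute gap → minute 85). The latest of these is minute 85, so blocking runs minute 85 to 85 + 30 = minute 115.

Working backward from the deadline:
The final polish has no dependents, so it just needs to finish by minute 186. Starting by 186 − 45 = minute 141 achieves that.
Blocking has to be done before the final polish (must start by minute 141). That means finishing by minute 141, i.e. starting by 141 − 30 = minute 111.
So blocking can start as early as minute 85 and as late as minute 111, giving 111 − 85 = 26 minutes of slack.

26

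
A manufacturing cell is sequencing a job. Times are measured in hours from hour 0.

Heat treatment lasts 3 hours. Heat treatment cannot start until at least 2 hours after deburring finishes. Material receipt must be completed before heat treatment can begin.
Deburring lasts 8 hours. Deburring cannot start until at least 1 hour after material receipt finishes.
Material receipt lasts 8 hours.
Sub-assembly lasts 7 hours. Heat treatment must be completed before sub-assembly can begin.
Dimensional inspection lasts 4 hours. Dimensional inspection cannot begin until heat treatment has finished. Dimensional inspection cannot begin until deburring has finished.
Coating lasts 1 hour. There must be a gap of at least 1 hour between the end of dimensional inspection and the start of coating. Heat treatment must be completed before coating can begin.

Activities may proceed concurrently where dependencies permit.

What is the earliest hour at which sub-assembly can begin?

22

Nothing blocks material receipt, so it runs from hour 0 to hour 8.
After material receipt (finishes hour 8, plus 1-hour gap → hour 9), deburring can start at hour 9 and finishes at hour 17.
Heat treatment needs all of deburring (finishes hour 17, plus 2-hour gap → hour 19); material receipt (finishes hour 8). That puts its earliest start at hour 19; it finishes at 19 + 3 = hour 22.
Sub-assembly waits on heat treatment (finishes hour 22), so the earliest it can start is hour 22.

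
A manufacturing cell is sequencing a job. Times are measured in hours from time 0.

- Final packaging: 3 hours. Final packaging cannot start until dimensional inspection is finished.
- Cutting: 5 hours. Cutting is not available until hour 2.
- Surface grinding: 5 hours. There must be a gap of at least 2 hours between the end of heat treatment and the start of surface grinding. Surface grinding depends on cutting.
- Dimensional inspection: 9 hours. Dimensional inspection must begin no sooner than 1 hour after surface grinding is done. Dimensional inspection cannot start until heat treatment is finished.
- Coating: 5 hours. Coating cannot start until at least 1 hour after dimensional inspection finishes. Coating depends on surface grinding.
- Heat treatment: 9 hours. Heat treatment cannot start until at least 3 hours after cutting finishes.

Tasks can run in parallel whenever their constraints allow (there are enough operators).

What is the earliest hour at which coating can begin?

Cutting waits on its own release at hour 2, so it starts at hour 2 and finishes at 2 + 5 = hour 7.
Heat treatment waits on cutting (finishes hour 7, plus 3-hour gap → hour 10), so it starts at hour 10 and finishes at 10 + 9 = hour 19.
Surface grinding needs all of heat treatment (finishes hour 19, plus 2-hour gap → hour 21); cutting (finishes hour 7). That puts its earliest start at hour 21; it finishes at 21 + 5 = hour 26.
Dimensional inspection needs all of surface grinding (finishes hour 26, plus 1-hour gap → hour 27); heat treatment (finishes hour 19). That puts its earliest start at hour 27; it finishes at 27 + 9 = hour 36.
Coating waits on dimensional inspection (finishes hour 36, plus 1-hour gap → hour 37); surface grinding (finishes hour 26). The latest of these is hour 37, which is the earliest coating can start.

37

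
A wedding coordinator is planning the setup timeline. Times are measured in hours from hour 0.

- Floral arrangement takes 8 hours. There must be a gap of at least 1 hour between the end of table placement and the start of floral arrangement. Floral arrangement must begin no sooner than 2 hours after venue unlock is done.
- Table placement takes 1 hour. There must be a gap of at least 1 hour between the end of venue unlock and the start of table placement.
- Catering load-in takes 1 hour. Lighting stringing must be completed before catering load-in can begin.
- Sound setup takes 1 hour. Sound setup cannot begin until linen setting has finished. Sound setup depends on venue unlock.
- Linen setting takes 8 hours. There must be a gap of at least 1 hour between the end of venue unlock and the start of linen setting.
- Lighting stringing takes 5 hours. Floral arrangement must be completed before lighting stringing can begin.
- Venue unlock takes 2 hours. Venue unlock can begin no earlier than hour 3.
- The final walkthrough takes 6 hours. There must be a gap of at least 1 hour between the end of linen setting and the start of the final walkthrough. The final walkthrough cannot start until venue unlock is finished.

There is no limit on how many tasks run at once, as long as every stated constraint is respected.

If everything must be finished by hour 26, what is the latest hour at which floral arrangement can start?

To finish by hour 26, catering load-in (duration 1) must start no later than hour 25.
Lighting stringing has to be done before catering load-in (must start by hour 25). That means finishing by hour 25, i.e. starting by 25 − 5 = hour 20.
Floral arrangement must finish before lighting stringing (must start by hour 20). With an 8-hour duration, floral arrangement must start by 20 − 8 = hour 12.

12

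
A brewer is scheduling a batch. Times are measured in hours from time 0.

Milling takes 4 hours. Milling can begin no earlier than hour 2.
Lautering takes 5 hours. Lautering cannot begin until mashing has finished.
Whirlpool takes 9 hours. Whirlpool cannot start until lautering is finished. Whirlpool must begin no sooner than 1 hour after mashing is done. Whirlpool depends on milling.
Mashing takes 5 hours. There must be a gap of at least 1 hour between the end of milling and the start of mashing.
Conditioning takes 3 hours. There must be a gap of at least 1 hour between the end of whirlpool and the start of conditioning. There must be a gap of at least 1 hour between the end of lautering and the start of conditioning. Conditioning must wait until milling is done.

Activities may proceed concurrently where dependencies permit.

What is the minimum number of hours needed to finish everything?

30

After its own release at hour 2, milling can start at hour 2 and finishes at hour 6.
Mashing cannot begin until milling (finishes hour 6, plus 1-hour gap → hour 7). It runs from hour 7 to 7 + 5 = hour 12.
After mashing (finishes hour 12), lautering can start at hour 12 and finishes at hour 17.
Whirlpool cannot start until lautering (finishes hour 17); mashing (finishes hour 12, plus 1-hour gap → hour 13); milling (finishes hour 6). The controlling bound is hour 17, so whirlpool finishes at 17 + 9 = hour 26.
For conditioning: whirlpool (finishes hour 26, plus 1-hour gap → hour 27); lautering (finishes hour 17, plus 1-hour gap → hour 18); milling (finishes hour 6). Taking the maximum gives a start of hour 27, and it finishes at 27 + 3 = hour 30.
All tasks are finished once the last one completes. Finish times: Milling at 6, Mashing at 12, Lautering at 17, Whirlpool at 26, Conditioning at 30. The latest is hour 30.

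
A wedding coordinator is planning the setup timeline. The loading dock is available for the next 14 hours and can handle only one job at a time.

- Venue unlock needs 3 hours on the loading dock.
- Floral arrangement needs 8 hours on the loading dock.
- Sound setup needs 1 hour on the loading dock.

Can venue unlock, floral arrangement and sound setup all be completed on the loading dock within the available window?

Running back to back, the jobs need 3 + 8 + 1 = 12 hours on the loading dock.
Since 12 ≤ 14, they fit within the window.

Yes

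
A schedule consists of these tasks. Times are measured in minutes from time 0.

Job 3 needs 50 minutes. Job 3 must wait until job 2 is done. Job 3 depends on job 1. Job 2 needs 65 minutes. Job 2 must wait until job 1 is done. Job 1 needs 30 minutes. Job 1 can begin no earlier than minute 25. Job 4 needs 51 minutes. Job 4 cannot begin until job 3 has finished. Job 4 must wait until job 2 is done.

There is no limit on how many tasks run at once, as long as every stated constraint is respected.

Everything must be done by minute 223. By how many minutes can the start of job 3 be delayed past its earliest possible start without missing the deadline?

2

After its own release at minute 25, job 1 can start at minute 25 and finishes at minute 55.
Job 2 cannot begin until job 1 (finishes minute 55). It runs from minute 55 to 55 + 65 = minute 120.
Job 3 needs all of job 2 (finishes minute 120); job 1 (finishes minute 55). That puts its earliest start at minute 120; it finishes at 120 + 50 = minute 170.

Working backward from the deadline:
To finish by minute 223, job 4 (duration 51) must start no later than minute 172.
Job 3 has to be done before job 4 (must start by minute 172). That means finishing by minute 172, i.e. starting by 172 − 50 = minute 122.
So job 3 can start as early as minute 120 and as late as minute 122, giving 122 − 120 = 2 minutes of slack.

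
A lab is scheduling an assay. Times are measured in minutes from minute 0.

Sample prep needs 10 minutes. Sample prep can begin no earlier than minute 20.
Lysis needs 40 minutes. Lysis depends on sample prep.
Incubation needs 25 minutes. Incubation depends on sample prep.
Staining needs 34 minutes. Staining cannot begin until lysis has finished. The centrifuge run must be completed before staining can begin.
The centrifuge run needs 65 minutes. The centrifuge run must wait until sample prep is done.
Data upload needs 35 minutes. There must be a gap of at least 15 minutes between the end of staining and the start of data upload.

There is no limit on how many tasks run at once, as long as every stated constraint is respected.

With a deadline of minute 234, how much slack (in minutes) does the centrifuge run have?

55

Sample prep cannot begin until its own release at minute 20. It runs from minute 20 to 20 + 10 = minute 30.
After sample prep (finishes minute 30), the centrifuge run can start at minute 30 and finishes at minute 95.

Working backward from the deadline:
Nothing follows data upload; the deadline of minute 234 is its only limit. It must start by 234 − 35 = minute 199.
Staining feeds into data upload (must start by minute 199, minus 15-minute gap → minute 184); so staining must finish by minute 184 and therefore start by minute 150.
The centrifuge run must finish before staining (must start by minute 150). With a 65-minute duration, the centrifuge run must start by 150 − 65 = minute 85.
So the centrifuge run can start as early as minute 30 and as late as minute 85, giving 85 − 30 = 55 minutes of slack.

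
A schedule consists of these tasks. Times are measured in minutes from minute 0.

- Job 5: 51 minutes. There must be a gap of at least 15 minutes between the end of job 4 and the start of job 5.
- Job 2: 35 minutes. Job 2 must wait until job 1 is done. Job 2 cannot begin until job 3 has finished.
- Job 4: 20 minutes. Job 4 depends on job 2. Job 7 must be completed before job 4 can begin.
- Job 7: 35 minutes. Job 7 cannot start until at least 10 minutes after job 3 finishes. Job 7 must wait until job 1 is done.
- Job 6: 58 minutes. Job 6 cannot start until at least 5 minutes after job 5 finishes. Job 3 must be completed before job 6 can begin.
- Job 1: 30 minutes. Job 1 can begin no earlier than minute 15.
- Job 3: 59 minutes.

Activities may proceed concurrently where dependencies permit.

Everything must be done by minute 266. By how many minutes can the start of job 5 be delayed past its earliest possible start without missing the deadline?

Job 3 can start immediately at minute 0; it finishes at minute 59.
Job 1 cannot begin until its own release at minute 15. It runs from minute 15 to 15 + 30 = minute 45.
Job 7 cannot start until job 3 (finishes minute 59, plus 10-minute gap → minute 69); job 1 (finishes minute 45). The controlling bound is minute 69, so job 7 finishes at 69 + 35 = minute 104.
Job 2 cannot start until job 1 (finishes minute 45); job 3 (finishes minute 59). The controlling bound is minute 59, so job 2 finishes at 59 + 35 = minute 94.
Job 4 needs all of job 2 (finishes minute 94); job 7 (finishes minute 104). That puts its earliest start at minute 104; it finishes at 104 + 20 = minute 124.
Job 5 waits on job 4 (finishes minute 124, plus 15-minute gap → minute 139), so it starts at minute 139 and finishes at 139 + 51 = minute 190.

Working backward from the deadline:
To finish by minute 266, job 6 (duration 58) must start no later than minute 208.
Job 5 must finish before job 6 (must start by minute 208, minus 5-minute gap → minute 203). With a 51-minute duration, job 5 must start by 203 − 51 = minute 152.
So job 5 can start as early as minute 139 and as late as minute 152, giving 152 − 139 = 13 minutes of slack.

13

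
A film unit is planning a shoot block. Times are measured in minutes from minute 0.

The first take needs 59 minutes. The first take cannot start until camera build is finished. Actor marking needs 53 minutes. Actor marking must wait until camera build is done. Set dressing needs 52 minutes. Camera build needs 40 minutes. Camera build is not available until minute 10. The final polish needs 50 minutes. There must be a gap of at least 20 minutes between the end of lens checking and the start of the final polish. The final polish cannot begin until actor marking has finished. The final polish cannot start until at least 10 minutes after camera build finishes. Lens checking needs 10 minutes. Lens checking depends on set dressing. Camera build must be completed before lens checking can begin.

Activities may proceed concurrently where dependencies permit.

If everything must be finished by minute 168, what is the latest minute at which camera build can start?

25

The final polish has no dependents, so it just needs to finish by minute 168. Starting by 168 − 50 = minute 118 achieves that.
Since the final polish (must start by minute 118, minus 20-minute gap → minute 98) depends on it, lens checking must finish by minute 98. Backing off its 10-minute duration gives a latest start of minute 88.
Actor marking feeds into the final polish (must start by minute 118); so actor marking must finish by minute 118 and therefore start by minute 65.
The first take has no dependents, so it just needs to finish by minute 168. Starting by 168 − 59 = minute 109 achieves that.
For camera build: lens checking (must start by minute 88); actor marking (must start by minute 65); the final polish (must start by minute 118, minus 10-minute gap → minute 108); the first take (must start by minute 109). The most restrictive is minute 65; with a 40-minute duration, camera build must start by minute 25.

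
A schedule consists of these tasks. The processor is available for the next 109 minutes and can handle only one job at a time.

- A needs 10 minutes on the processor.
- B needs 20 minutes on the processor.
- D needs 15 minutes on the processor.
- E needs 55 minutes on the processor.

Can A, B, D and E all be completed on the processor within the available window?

Running back to back, the jobs need 10 + 20 + 15 + 55 = 100 minutes on the processor.
Since 100 ≤ 109, they fit within the window.

Yes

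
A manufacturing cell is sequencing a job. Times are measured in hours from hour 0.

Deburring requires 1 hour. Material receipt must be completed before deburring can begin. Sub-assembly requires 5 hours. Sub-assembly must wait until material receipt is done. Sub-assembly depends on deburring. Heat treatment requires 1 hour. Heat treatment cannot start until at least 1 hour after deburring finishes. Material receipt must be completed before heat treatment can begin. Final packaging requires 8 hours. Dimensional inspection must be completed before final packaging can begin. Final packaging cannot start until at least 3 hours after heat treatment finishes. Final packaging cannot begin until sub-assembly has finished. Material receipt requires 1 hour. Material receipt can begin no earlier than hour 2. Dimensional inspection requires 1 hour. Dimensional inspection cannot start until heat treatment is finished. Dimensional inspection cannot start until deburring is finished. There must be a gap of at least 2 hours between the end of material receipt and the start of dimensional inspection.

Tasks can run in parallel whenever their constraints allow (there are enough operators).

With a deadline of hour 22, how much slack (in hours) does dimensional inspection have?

7

After its own release at hour 2, material receipt can start at hour 2 and finishes at hour 3.
After material receipt (finishes hour 3), deburring can start at hour 3 and finishes at hour 4.
Heat treatment has to wait for deburring (finishes hour 4, plus 1-hour gap → hour 5); material receipt (finishes hour 3). The latest of these is hour 5, so heat treatment runs hour 5 to 5 + 1 = hour 6.
For dimensional inspection: heat treatment (finishes hour 6); deburring (finishes hour 4); material receipt (finishes hour 3, plus 2-hour gap → hour 5). Taking the maximum gives a start of hour 6, and it finishes at 6 + 1 = hour 7.

Working backward from the deadline:
To finish by hour 22, final packaging (duration 8) must start no later than hour 14.
Dimensional inspection feeds into final packaging (must start by hour 14); so dimensional inspection must finish by hour 14 and therefore start by hour 13.
So dimensional inspection can start as early as hour 6 and as late as hour 13, giving 13 − 6 = 7 hours of slack.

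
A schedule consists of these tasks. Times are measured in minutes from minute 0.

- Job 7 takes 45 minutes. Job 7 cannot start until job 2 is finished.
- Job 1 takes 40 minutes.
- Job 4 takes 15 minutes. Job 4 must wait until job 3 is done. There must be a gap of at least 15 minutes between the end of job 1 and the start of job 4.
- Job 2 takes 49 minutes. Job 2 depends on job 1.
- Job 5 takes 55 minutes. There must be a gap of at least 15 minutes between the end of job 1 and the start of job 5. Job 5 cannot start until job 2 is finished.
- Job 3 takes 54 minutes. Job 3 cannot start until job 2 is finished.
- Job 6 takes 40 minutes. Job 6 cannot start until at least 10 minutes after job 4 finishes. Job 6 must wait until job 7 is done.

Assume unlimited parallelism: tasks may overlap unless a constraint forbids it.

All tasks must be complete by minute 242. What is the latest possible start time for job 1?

To finish by minute 242, job 6 (duration 40) must start no later than minute 202.
Since job 6 (must start by minute 202, minus 10-minute gap → minute 192) depends on it, job 4 must finish by minute 192. Backing off its 15-minute duration gives a latest start of minute 177.
Job 3 must finish before job 4 (must start by minute 177). With a 54-minute duration, job 3 must start by 177 − 54 = minute 123.
Job 5 has no dependents, so it just needs to finish by minute 242. Starting by 242 − 55 = minute 187 achieves that.
Job 7 must finish before job 6 (must start by minute 202). With a 45-minute duration, job 7 must start by 202 − 45 = minute 157.
For job 2: job 3 (must start by minute 123); job 5 (must start by minute 187); job 7 (must start by minute 157). The most restrictive is minute 123; with a 49-minute duration, job 2 must start by minute 74.
Job 1 feeds job 2 (must start by minute 74); job 4 (must start by minute 177, minus 15-minute gap → minute 162); job 5 (must start by minute 187, minus 15-minute gap → minute 172). Taking the minimum, job 1 must finish by minute 74 and start by 74 − 40 = minute 34.

34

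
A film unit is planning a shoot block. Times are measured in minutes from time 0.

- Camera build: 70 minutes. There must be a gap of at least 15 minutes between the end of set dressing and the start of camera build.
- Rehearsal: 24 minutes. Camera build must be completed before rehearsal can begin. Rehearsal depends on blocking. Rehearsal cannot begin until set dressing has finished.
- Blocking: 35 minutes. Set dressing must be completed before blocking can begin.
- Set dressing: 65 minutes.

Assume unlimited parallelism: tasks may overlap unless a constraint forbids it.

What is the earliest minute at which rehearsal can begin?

150

Set dressing can start immediately at minute 0; it finishes at minute 65.
Blocking waits on set dressing (finishes minute 65), so it starts at minute 65 and finishes at 65 + 35 = minute 100.
After set dressing (finishes minute 65, plus 15-minute gap → minute 80), camera build can start at minute 80 and finishes at minute 150.
Rehearsal waits on camera build (finishes minute 150); blocking (finishes minute 100); set dressing (finishes minute 65). The latest of these is minute 150, which is the earliest rehearsal can start.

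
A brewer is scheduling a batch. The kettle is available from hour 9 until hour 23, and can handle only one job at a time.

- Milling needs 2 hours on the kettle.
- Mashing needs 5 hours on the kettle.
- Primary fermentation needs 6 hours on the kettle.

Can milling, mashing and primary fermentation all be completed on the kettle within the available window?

Yes

The kettle window is 23 − 9 = 14 hours.
Running back to back, the jobs need 2 + 5 + 6 = 13 hours on the kettle.
Since 13 ≤ 14, they fit within the window.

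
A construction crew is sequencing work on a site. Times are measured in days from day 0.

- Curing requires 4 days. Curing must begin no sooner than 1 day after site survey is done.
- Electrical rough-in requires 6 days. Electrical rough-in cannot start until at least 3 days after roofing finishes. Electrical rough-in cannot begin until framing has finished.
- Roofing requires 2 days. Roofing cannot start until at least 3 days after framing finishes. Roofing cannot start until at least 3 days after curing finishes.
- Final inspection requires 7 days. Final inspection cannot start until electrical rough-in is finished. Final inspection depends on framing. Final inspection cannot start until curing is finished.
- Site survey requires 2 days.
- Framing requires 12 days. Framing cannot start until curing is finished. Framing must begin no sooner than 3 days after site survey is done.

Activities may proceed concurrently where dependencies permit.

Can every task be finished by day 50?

Site survey can start immediately at day 0; it finishes at day 2.
After site survey (finishes day 2, plus 1-day gap → day 3), curing can start at day 3 and finishes at day 7.
Framing cannot start until curing (finishes day 7); site survey (finishes day 2, plus 3-day gap → day 5). The controlling bound is day 7, so framing finishes at 7 + 12 = day 19.
Roofing cannot start until framing (finishes day 19, plus 3-day gap → day 22); curing (finishes day 7, plus 3-day gap → day 10). The controlling bound is day 22, so roofing finishes at 22 + 2 = day 24.
For electrical rough-in: roofing (finishes day 24, plus 3-day gap → day 27); framing (finishes day 19). Taking the maximum gives a start of day 27, and it finishes at 27 + 6 = day 33.
Final inspection cannot start until electrical rough-in (finishes day 33); framing (finishes day 19); curing (finishes day 7). The controlling bound is day 33, so final inspection finishes at 33 + 7 = day 40.
Every task is finished by day 40, which is no later than the deadline of 50, so the schedule is feasible.

Yes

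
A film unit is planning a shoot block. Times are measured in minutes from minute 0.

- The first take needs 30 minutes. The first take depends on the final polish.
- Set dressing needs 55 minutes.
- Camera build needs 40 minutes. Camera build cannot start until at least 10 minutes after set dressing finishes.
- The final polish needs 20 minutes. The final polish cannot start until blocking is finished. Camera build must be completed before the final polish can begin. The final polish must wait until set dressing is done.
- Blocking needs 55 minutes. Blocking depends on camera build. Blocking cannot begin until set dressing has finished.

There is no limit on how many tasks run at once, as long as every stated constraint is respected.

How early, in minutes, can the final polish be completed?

Nothing blocks set dressing, so it runs from minute 0 to minute 55.
After set dressing (finishes minute 55, plus 10-minute gap → minute 65), camera build can start at minute 65 and finishes at minute 105.
For blocking: camera build (finishes minute 105); set dressing (finishes minute 55). Taking the maximum gives a start of minute 105, and it finishes at 105 + 55 = minute 160.
The final polish needs all of blocking (finishes minute 160); camera build (finishes minute 105); set dressing (finishes minute 55). That puts its earliest start at minute 160; it finishes at 160 + 20 = minute 180.

180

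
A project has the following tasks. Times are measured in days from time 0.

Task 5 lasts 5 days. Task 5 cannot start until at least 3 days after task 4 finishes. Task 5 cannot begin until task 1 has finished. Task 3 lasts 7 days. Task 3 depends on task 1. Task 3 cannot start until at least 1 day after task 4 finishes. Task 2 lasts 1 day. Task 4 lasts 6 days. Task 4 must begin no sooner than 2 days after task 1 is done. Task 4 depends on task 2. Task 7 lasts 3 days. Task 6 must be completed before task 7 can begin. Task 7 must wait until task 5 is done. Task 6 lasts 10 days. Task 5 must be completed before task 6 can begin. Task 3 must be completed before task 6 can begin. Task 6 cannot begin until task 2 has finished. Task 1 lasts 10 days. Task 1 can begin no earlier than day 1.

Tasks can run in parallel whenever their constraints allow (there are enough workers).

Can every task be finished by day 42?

Yes

Task 2 can start immediately at day 0; it finishes at day 1.
Task 1 waits on its own release at day 1, so it starts at day 1 and finishes at 1 + 10 = day 11.
Task 4 cannot start until task 1 (finishes day 11, plus 2-day gap → day 13); task 2 (finishes day 1). The controlling bound is day 13, so task 4 finishes at 13 + 6 = day 19.
Task 5 needs all of task 4 (finishes day 19, plus 3-day gap → day 22); task 1 (finishes day 11). That puts its earliest start at day 22; it finishes at 22 + 5 = day 27.
Task 3 needs all of task 1 (finishes day 11); task 4 (finishes day 19, plus 1-day gap → day 20). That puts its earliest start at day 20; it finishes at 20 + 7 = day 27.
For task 6: task 5 (finishes day 27); task 3 (finishes day 27); task 2 (finishes day 1). Taking the maximum gives a start of day 27, and it finishes at 27 + 10 = day 37.
Task 7 has to wait for task 6 (finishes day 37); task 5 (finishes day 27). The latest of these is day 37, so task 7 runs day 37 to 37 + 3 = day 40.
Every task is finished by day 40, which is no later than the deadline of 42, so the schedule is feasible.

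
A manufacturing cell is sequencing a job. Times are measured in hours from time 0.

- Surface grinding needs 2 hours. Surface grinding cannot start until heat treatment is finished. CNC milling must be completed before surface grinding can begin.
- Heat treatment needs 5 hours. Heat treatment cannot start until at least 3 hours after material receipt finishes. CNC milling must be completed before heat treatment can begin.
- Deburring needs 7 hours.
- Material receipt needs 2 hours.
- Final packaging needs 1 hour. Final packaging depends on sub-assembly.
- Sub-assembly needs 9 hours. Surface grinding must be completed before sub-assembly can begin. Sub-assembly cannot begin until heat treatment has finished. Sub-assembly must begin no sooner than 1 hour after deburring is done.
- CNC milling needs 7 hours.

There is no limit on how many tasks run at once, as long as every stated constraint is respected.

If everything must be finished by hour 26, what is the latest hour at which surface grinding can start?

14

Final packaging must finish by hour 26; it takes 1 hour, so it must start by 26 − 1 = hour 25.
Sub-assembly must finish before final packaging (must start by hour 25). With a 9-hour duration, sub-assembly must start by 25 − 9 = hour 16.
Surface grinding has to be done before sub-assembly (must start by hour 16). That means finishing by hour 16, i.e. starting by 16 − 2 = hour 14.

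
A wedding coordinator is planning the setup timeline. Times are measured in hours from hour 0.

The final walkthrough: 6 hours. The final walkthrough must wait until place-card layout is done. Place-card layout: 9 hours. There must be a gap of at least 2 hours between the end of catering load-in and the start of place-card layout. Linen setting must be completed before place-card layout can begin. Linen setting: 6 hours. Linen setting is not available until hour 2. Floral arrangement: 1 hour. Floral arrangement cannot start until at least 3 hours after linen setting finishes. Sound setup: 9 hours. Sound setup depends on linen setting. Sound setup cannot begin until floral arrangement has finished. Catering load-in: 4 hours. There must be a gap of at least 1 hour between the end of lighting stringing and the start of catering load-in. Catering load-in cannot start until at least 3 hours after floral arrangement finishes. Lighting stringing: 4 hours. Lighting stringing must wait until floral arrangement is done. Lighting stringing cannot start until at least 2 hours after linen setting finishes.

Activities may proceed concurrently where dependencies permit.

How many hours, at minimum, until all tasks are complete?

Linen setting waits on its own release at hour 2, so it starts at hour 2 and finishes at 2 + 6 = hour 8.
After linen setting (finishes hour 8, plus 3-hour gap → hour 11), floral arrangement can start at hour 11 and finishes at hour 12.
Sound setup has to wait for linen setting (finishes hour 8); floral arrangement (finishes hour 12). The latest of these is hour 12, so sound setup runs hour 12 to 12 + 9 = hour 21.
Lighting stringing cannot start until floral arrangement (finishes hour 12); linen setting (finishes hour 8, plus 2-hour gap → hour 10). The controlling bound is hour 12, so lighting stringing finishes at 12 + 4 = hour 16.
Catering load-in has to wait for lighting stringing (finishes hour 16, plus 1-hour gap → hour 17); floral arrangement (finishes hour 12, plus 3-hour gap → hour 15). The latest of these is hour 17, so catering load-in runs hour 17 to 17 + 4 = hour 21.
Place-card layout cannot start until catering load-in (finishes hour 21, plus 2-hour gap → hour 23); linen setting (finishes hour 8). The controlling bound is hour 23, so place-card layout finishes at 23 + 9 = hour 32.
The final walkthrough waits on place-card layout (finishes hour 32), so it starts at hour 32 and finishes at 32 + 6 = hour 38.
All tasks are finished once the last one completes. Finish times: Linen setting at 8, Floral arrangement at 12, Lighting stringing at 16, Sound setup at 21, Catering load-in at 21, Place-card layout at 32, The final walkthrough at 38. The latest is hour 38.

38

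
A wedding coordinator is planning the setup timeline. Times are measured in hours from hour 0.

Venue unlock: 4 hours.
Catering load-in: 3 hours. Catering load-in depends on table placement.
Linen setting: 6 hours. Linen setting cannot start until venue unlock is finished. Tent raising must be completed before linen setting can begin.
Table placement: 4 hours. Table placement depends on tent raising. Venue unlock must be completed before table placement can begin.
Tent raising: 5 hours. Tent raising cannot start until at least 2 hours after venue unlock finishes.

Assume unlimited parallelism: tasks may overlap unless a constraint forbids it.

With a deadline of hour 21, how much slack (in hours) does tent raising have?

Nothing blocks venue unlock, so it runs from hour 0 to hour 4.
Tent raising waits on venue unlock (finishes hour 4, plus 2-hour gap → hour 6), so it starts at hour 6 and finishes at 6 + 5 = hour 11.

Working backward from the deadline:
To finish by hour 21, catering load-in (duration 3) must start no later than hour 18.
Table placement has to be done before catering load-in (must start by hour 18). That means finishing by hour 18, i.e. starting by 18 − 4 = hour 14.
Linen setting must finish by hour 21; it takes 6 hours, so it must start by 21 − 6 = hour 15.
Tent raising must finish in time for table placement (must start by hour 14); linen setting (must start by hour 15). The tightest is hour 14, so tent raising must start by 14 − 5 = hour 9.
So tent raising can start as early as hour 6 and as late as hour 9, giving 9 − 6 = 3 hours of slack.

3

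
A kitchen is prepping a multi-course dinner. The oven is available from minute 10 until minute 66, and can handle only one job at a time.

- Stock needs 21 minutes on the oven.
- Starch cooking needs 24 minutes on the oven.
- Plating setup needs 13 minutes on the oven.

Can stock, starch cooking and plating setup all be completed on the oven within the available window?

No

The oven window is 66 − 10 = 56 minutes.
Running back to back, the jobs need 21 + 24 + 13 = 58 minutes on the oven.
Since 58 > 56, they cannot all fit.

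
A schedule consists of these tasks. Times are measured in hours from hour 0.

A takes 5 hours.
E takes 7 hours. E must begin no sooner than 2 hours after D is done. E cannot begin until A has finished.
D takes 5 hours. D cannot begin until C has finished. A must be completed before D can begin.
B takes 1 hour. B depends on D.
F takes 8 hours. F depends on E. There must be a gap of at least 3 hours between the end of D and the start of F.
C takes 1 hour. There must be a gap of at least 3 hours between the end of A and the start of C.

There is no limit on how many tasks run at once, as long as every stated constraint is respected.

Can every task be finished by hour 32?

Yes

Nothing blocks A, so it runs from hour 0 to hour 5.
C waits on A (finishes hour 5, plus 3-hour gap → hour 8), so it starts at hour 8 and finishes at 8 + 1 = hour 9.
D needs all of C (finishes hour 9); A (finishes hour 5). That puts its earliest start at hour 9; it finishes at 9 + 5 = hour 14.
E cannot start until D (finishes hour 14, plus 2-hour gap → hour 16); A (finishes hour 5). The controlling bound is hour 16, so E finishes at 16 + 7 = hour 23.
F has to wait for E (finishes hour 23); D (finishes hour 14, plus 3-hour gap → hour 17). The latest of these is hour 23, so F runs hour 23 to 23 + 8 = hour 31.
After D (finishes hour 14), B can start at hour 14 and finishes at hour 15.
Every task is finished by hour 31, which is no later than the deadline of 32, so the schedule is feasible.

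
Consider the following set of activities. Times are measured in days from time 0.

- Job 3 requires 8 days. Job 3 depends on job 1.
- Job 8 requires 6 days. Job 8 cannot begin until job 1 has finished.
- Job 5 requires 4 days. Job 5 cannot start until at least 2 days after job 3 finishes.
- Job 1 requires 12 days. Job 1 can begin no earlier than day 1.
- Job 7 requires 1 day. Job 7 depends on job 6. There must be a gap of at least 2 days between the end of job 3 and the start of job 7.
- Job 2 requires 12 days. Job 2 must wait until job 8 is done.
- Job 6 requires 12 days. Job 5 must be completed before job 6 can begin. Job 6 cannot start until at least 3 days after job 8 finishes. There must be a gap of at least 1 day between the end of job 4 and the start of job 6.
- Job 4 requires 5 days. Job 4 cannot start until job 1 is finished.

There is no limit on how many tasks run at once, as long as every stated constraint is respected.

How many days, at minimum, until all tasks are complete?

40

Job 1 waits on its own release at day 1, so it starts at day 1 and finishes at 1 + 12 = day 13.
Job 8 cannot begin until job 1 (finishes day 13). It runs from day 13 to 13 + 6 = day 19.
Job 2 cannot begin until job 8 (finishes day 19). It runs from day 19 to 19 + 12 = day 31.
Job 4 cannot begin until job 1 (finishes day 13). It runs from day 13 to 13 + 5 = day 18.
After job 1 (finishes day 13), job 3 can start at day 13 and finishes at day 21.
Job 5 waits on job 3 (finishes day 21, plus 2-day gap → day 23), so it starts at day 23 and finishes at 23 + 4 = day 27.
Job 6 needs all of job 5 (finishes day 27); job 8 (finishes day 19, plus 3-day gap → day 22); job 4 (finishes day 18, plus 1-day gap → day 19). That puts its earliest start at day 27; it finishes at 27 + 12 = day 39.
For job 7: job 6 (finishes day 39); job 3 (finishes day 21, plus 2-day gap → day 23). Taking the maximum gives a start of day 39, and it finishes at 39 + 1 = day 40.
All tasks are finished once the last one completes. Finish times: Job 1 at 13, Job 2 at 31, Job 3 at 21, Job 4 at 18, Job 5 at 27, Job 6 at 39, Job 7 at 40, Job 8 at 19. The latest is day 40.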